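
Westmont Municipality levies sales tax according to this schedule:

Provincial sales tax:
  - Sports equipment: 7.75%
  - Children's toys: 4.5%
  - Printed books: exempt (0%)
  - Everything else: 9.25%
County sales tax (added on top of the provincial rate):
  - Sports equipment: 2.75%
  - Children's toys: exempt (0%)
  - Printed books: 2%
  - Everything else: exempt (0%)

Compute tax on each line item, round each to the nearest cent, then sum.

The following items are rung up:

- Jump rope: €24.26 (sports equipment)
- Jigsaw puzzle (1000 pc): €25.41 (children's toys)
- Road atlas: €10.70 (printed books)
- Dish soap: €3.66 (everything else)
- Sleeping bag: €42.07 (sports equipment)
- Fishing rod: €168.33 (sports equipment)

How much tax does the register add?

Jump rope €24.26: sports equipment → 7.75% + 2.75% county = 10.5% → €2.55
Jigsaw puzzle (1000 pc) €25.41: children's toys → 4.5% + 0% county = 4.5% → €1.14
Road atlas €10.70: printed books → 0% + 2% county = 2% → €0.21
Dish soap €3.66: everything else → 9.25% + 0% county = 9.25% → €0.34
Sleeping bag €42.07: sports equipment → 7.75% + 2.75% county = 10.5% → €4.42
Fishing rod €168.33: sports equipment → 7.75% + 2.75% county = 10.5% → €17.67
Total tax = €2.55 + €1.14 + €0.21 + €0.34 + €4.42 + €17.67 = €26.33

€26.33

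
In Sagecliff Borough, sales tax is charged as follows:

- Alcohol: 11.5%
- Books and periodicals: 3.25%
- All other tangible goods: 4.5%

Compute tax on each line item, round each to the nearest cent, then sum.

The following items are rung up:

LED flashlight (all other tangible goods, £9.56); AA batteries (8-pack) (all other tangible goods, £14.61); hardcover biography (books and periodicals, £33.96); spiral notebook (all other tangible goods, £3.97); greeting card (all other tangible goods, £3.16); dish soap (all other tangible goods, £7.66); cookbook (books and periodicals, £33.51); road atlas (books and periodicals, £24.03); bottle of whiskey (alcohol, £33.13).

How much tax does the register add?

LED flashlight £9.56: all other tangible goods → 4.5% → £0.43
AA batteries (8-pack) £14.61: all other tangible goods → 4.5% → £0.66
Hardcover biography £33.96: books and periodicals → 3.25% → £1.10
Spiral notebook £3.97: all other tangible goods → 4.5% → £0.18
Greeting card £3.16: all other tangible goods → 4.5% → £0.14
Dish soap £7.66: all other tangible goods → 4.5% → £0.34
Cookbook £33.51: books and periodicals → 3.25% → £1.09
Road atlas £24.03: books and periodicals → 3.25% → £0.78
Bottle of whiskey £33.13: alcohol → 11.5% → £3.81
Total tax = £0.43 + £0.66 + £1.10 + £0.18 + £0.14 + £0.34 + £1.09 + £0.78 + £3.81 = £8.53

£8.53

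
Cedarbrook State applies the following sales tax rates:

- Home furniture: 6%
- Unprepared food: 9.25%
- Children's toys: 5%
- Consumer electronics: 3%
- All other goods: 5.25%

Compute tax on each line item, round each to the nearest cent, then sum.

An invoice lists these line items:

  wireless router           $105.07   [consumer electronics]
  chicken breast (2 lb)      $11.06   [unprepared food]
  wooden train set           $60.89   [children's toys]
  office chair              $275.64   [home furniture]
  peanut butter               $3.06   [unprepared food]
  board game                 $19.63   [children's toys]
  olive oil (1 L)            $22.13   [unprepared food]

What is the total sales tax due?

Wireless router $105.07: consumer electronics → 3% → $3.15
Chicken breast (2 lb) $11.06: unprepared food → 9.25% → $1.02
Wooden train set $60.89: children's toys → 5% → $3.04
Office chair $275.64: home furniture → 6% → $16.54
Peanut butter $3.06: unprepared food → 9.25% → $0.28
Board game $19.63: children's toys → 5% → $0.98
Olive oil (1 L) $22.13: unprepared food → 9.25% → $2.05
Total tax = $3.15 + $1.02 + $3.04 + $16.54 + $0.28 + $0.98 + $2.05 = $27.06

$27.06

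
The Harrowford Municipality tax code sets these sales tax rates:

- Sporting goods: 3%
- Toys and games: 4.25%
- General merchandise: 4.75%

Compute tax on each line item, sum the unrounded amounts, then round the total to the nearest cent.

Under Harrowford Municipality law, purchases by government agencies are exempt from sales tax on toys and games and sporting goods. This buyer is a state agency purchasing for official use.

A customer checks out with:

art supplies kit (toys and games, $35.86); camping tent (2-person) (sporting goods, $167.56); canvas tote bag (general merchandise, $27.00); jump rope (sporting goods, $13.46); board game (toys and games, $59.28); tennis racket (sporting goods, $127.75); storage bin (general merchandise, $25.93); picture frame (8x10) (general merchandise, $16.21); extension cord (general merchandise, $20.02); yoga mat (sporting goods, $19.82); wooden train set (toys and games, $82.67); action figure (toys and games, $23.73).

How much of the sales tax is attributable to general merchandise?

$4.24

Canvas tote bag $27.00: general merchandise → 4.75% → $1.2825
Storage bin $25.93: general merchandise → 4.75% → $1.231675
Picture frame (8x10) $16.21: general merchandise → 4.75% → $0.769975
Extension cord $20.02: general merchandise → 4.75% → $0.95095
Tax on general merchandise: unrounded sum = $4.2351 → $4.24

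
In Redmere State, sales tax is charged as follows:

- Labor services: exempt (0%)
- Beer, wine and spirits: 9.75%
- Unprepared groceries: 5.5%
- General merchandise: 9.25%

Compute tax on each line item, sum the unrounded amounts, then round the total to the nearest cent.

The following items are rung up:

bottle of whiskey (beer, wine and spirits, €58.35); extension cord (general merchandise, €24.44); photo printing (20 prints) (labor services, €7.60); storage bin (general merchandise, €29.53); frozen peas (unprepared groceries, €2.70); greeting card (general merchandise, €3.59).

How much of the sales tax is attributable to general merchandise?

Extension cord €24.44: general merchandise → 9.25% → €2.2607
Storage bin €29.53: general merchandise → 9.25% → €2.731525
Greeting card €3.59: general merchandise → 9.25% → €0.332075
Tax on general merchandise: unrounded sum = €5.3243 → €5.32

€5.32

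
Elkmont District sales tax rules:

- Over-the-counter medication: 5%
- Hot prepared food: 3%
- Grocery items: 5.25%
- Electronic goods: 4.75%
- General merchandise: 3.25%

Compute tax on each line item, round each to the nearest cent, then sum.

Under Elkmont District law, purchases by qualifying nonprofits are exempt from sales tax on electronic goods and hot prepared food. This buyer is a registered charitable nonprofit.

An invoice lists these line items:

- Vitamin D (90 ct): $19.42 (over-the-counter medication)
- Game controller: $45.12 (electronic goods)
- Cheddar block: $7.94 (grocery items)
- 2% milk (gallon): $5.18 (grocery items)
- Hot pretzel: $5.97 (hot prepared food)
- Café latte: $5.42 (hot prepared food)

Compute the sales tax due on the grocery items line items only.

Cheddar block $7.94: grocery items → 5.25% → $0.42
2% milk (gallon) $5.18: grocery items → 5.25% → $0.27
Tax on grocery items = $0.42 + $0.27 = $0.69

$0.69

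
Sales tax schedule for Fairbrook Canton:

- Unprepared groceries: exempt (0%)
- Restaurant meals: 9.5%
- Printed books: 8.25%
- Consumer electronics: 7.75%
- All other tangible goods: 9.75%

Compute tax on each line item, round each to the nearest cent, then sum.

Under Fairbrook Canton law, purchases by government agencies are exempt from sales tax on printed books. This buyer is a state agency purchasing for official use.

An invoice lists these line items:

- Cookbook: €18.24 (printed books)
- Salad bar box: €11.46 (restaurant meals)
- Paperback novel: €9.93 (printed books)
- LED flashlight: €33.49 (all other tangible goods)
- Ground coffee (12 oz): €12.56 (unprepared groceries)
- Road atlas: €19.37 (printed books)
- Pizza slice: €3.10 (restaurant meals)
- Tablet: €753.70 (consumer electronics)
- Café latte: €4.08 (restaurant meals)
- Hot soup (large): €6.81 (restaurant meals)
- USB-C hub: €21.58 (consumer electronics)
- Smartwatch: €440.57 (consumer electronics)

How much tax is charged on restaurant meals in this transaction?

€2.42

Salad bar box €11.46: restaurant meals → 9.5% → €1.09
Pizza slice €3.10: restaurant meals → 9.5% → €0.29
Café latte €4.08: restaurant meals → 9.5% → €0.39
Hot soup (large) €6.81: restaurant meals → 9.5% → €0.65
Tax on restaurant meals = €1.09 + €0.29 + €0.39 + €0.65 = €2.42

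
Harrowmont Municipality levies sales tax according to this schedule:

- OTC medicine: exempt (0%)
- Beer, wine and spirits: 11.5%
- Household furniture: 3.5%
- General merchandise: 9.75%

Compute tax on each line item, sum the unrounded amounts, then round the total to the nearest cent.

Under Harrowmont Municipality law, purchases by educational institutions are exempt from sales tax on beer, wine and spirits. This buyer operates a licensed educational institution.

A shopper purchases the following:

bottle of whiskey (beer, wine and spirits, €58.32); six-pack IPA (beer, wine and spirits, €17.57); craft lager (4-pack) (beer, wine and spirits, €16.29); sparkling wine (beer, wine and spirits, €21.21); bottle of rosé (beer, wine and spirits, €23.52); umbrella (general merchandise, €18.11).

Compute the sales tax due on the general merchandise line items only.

€1.77

Umbrella €18.11: general merchandise → 9.75% → €1.765725
Tax on general merchandise: unrounded sum = €1.765725 → €1.77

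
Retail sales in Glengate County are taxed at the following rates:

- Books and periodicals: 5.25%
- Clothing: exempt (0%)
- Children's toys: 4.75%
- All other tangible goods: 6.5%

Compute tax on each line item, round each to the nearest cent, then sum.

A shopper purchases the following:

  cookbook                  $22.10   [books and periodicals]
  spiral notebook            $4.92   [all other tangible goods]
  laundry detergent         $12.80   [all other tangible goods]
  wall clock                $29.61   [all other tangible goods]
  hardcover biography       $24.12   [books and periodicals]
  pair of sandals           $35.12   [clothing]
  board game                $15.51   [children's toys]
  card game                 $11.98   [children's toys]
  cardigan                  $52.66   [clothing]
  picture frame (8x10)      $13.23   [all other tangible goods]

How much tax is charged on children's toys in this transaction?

Board game $15.51: children's toys → 4.75% → $0.74
Card game $11.98: children's toys → 4.75% → $0.57
Tax on children's toys = $0.74 + $0.57 = $1.31

$1.31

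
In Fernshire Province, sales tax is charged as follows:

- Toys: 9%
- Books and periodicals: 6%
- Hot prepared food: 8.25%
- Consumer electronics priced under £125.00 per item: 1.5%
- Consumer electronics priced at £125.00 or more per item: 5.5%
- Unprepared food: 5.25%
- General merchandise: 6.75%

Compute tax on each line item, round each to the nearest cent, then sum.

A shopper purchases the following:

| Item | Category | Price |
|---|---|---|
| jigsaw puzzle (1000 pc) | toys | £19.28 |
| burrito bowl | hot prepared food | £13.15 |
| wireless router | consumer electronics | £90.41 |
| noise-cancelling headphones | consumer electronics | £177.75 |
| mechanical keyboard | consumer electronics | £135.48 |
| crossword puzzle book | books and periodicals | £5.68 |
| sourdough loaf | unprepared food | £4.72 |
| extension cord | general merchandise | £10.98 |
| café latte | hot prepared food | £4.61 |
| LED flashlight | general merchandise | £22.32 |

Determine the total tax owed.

£24.63

Jigsaw puzzle (1000 pc) £19.28: toys → 9% → £1.74
Burrito bowl £13.15: hot prepared food → 8.25% → £1.08
Wireless router £90.41: consumer electronics, under £125.00 → 1.5% → £1.36
Noise-cancelling headphones £177.75: consumer electronics, £125.00 or more → 5.5% → £9.78
Mechanical keyboard £135.48: consumer electronics, £125.00 or more → 5.5% → £7.45
Crossword puzzle book £5.68: books and periodicals → 6% → £0.34
Sourdough loaf £4.72: unprepared food → 5.25% → £0.25
Extension cord £10.98: general merchandise → 6.75% → £0.74
Café latte £4.61: hot prepared food → 8.25% → £0.38
LED flashlight £22.32: general merchandise → 6.75% → £1.51
Total tax = £1.74 + £1.08 + £1.36 + £9.78 + £7.45 + £0.34 + £0.25 + £0.74 + £0.38 + £1.51 = £24.63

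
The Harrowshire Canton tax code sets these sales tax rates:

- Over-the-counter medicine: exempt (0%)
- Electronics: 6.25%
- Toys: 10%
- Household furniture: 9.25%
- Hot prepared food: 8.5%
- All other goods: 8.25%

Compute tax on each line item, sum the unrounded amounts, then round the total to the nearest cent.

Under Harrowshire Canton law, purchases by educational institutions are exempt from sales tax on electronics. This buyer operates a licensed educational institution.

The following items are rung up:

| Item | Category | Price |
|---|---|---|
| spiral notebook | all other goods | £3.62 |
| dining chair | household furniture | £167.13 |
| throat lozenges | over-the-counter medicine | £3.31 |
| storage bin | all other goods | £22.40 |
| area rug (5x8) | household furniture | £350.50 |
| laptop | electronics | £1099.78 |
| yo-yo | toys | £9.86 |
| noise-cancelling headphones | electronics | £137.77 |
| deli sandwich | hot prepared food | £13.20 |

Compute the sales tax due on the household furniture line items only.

£47.88

Dining chair £167.13: household furniture → 9.25% → £15.459525
Area rug (5x8) £350.50: household furniture → 9.25% → £32.42125
Tax on household furniture: unrounded sum = £47.880775 → £47.88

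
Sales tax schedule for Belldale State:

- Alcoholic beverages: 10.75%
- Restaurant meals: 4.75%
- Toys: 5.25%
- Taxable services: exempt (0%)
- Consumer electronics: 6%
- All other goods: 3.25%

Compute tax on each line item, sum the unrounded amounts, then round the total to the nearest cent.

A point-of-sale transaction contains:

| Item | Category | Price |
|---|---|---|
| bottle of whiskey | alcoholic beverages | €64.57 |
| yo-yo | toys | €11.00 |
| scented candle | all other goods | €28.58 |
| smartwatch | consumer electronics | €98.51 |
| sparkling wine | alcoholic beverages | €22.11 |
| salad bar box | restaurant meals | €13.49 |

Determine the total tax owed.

€17.38

Bottle of whiskey €64.57: alcoholic beverages → 10.75% → €6.941275
Yo-yo €11.00: toys → 5.25% → €0.5775
Scented candle €28.58: all other goods → 3.25% → €0.92885
Smartwatch €98.51: consumer electronics → 6% → €5.9106
Sparkling wine €22.11: alcoholic beverages → 10.75% → €2.376825
Salad bar box €13.49: restaurant meals → 4.75% → €0.640775
Unrounded tax sum = €17.375825 → €17.38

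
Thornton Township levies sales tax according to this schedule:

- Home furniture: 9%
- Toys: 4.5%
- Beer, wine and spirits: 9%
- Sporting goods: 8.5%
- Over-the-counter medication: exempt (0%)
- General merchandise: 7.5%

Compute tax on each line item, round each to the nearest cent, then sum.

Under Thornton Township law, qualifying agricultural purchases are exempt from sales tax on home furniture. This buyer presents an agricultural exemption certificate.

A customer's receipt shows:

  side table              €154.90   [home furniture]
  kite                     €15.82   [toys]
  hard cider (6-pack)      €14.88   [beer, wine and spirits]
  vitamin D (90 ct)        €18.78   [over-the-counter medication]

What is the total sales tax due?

€2.05

Side table €154.90: home furniture, buyer-exempt → 0% → €0.00
Kite €15.82: toys → 4.5% → €0.71
Hard cider (6-pack) €14.88: beer, wine and spirits → 9% → €1.34
Vitamin D (90 ct) €18.78: over-the-counter medication → 0% → €0.00
Total tax = €0.71 + €1.34 = €2.05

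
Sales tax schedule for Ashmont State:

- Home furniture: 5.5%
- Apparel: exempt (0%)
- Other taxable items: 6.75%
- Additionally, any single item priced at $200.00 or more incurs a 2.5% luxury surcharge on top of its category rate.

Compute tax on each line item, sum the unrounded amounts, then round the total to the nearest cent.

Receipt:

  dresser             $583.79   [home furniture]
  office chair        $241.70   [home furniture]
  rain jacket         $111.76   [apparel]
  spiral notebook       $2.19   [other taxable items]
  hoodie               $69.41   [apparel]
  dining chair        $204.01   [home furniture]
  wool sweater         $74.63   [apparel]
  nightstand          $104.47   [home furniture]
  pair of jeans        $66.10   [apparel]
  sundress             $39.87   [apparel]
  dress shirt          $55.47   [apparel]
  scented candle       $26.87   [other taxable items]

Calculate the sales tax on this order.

$90.07

Dresser $583.79: home furniture → 5.5% + 2.5% surcharge = 8% → $46.7032
Office chair $241.70: home furniture → 5.5% + 2.5% surcharge = 8% → $19.336
Rain jacket $111.76: apparel → 0% → $0.00
Spiral notebook $2.19: other taxable items → 6.75% → $0.147825
Hoodie $69.41: apparel → 0% → $0.00
Dining chair $204.01: home furniture → 5.5% + 2.5% surcharge = 8% → $16.3208
Wool sweater $74.63: apparel → 0% → $0.00
Nightstand $104.47: home furniture → 5.5% → $5.74585
Pair of jeans $66.10: apparel → 0% → $0.00
Sundress $39.87: apparel → 0% → $0.00
Dress shirt $55.47: apparel → 0% → $0.00
Scented candle $26.87: other taxable items → 6.75% → $1.813725
Unrounded tax sum = $90.0674 → $90.07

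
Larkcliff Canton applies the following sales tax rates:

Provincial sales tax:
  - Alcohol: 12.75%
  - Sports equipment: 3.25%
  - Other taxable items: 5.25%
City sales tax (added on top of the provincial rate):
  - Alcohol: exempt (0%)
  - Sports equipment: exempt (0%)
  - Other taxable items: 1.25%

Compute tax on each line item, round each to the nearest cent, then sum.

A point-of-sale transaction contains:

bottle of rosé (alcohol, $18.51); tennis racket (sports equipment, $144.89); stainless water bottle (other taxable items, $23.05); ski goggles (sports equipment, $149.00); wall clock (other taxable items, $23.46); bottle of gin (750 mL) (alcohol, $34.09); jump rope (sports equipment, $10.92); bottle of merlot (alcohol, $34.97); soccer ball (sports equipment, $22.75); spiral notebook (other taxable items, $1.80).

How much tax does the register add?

$24.95

Bottle of rosé $18.51: alcohol → 12.75% + 0% city = 12.75% → $2.36
Tennis racket $144.89: sports equipment → 3.25% + 0% city = 3.25% → $4.71
Stainless water bottle $23.05: other taxable items → 5.25% + 1.25% city = 6.5% → $1.50
Ski goggles $149.00: sports equipment → 3.25% + 0% city = 3.25% → $4.84
Wall clock $23.46: other taxable items → 5.25% + 1.25% city = 6.5% → $1.52
Bottle of gin (750 mL) $34.09: alcohol → 12.75% + 0% city = 12.75% → $4.35
Jump rope $10.92: sports equipment → 3.25% + 0% city = 3.25% → $0.35
Bottle of merlot $34.97: alcohol → 12.75% + 0% city = 12.75% → $4.46
Soccer ball $22.75: sports equipment → 3.25% + 0% city = 3.25% → $0.74
Spiral notebook $1.80: other taxable items → 5.25% + 1.25% city = 6.5% → $0.12
Total tax = $2.36 + $4.71 + $1.50 + $4.84 + $1.52 + $4.35 + $0.35 + $4.46 + $0.74 + $0.12 = $24.95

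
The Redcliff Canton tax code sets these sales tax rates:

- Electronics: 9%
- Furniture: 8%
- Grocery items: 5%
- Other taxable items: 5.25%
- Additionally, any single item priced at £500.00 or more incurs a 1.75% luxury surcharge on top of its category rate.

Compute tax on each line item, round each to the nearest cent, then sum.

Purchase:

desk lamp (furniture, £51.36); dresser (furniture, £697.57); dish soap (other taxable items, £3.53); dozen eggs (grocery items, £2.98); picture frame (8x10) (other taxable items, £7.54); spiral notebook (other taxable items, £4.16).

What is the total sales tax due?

Desk lamp £51.36: furniture → 8% → £4.11
Dresser £697.57: furniture → 8% + 1.75% surcharge = 9.75% → £68.01
Dish soap £3.53: other taxable items → 5.25% → £0.19
Dozen eggs £2.98: grocery items → 5% → £0.15
Picture frame (8x10) £7.54: other taxable items → 5.25% → £0.40
Spiral notebook £4.16: other taxable items → 5.25% → £0.22
Total tax = £4.11 + £68.01 + £0.19 + £0.15 + £0.40 + £0.22 = £73.08

£73.08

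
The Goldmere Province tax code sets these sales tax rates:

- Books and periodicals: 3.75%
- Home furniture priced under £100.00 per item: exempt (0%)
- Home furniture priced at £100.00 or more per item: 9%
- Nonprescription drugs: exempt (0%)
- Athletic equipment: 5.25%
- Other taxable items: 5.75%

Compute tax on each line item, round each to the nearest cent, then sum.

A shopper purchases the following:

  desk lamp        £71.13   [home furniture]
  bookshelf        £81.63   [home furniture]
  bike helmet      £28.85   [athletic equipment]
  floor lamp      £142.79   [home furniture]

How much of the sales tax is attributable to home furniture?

Desk lamp £71.13: home furniture, under £100.00 → 0% → £0.00
Bookshelf £81.63: home furniture, under £100.00 → 0% → £0.00
Floor lamp £142.79: home furniture, £100.00 or more → 9% → £12.85
Tax on home furniture = £0.00 + £0.00 + £12.85 = £12.85

£12.85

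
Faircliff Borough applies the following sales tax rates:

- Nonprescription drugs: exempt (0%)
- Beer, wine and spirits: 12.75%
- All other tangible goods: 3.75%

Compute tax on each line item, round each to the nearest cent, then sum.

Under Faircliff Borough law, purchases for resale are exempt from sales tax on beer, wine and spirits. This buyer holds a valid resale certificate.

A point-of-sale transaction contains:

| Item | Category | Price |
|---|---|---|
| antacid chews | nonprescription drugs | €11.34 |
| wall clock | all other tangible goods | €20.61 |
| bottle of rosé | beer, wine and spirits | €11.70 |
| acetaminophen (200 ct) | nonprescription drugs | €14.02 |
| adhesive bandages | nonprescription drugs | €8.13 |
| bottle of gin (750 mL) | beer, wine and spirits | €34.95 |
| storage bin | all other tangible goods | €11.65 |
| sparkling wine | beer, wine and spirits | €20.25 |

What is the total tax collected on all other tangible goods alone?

Wall clock €20.61: all other tangible goods → 3.75% → €0.77
Storage bin €11.65: all other tangible goods → 3.75% → €0.44
Tax on all other tangible goods = €0.77 + €0.44 = €1.21

€1.21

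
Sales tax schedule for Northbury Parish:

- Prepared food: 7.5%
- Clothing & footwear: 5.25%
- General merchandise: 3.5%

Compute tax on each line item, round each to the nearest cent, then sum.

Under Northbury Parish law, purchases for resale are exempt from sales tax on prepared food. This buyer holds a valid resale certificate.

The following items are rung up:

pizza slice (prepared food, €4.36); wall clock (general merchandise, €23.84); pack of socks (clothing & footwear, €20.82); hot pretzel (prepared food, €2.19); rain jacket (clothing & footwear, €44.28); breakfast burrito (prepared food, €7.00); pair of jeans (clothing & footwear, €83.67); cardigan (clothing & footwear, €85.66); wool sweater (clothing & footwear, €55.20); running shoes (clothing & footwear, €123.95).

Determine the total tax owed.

€22.54

Pizza slice €4.36: prepared food, buyer-exempt → 0% → €0.00
Wall clock €23.84: general merchandise → 3.5% → €0.83
Pack of socks €20.82: clothing & footwear → 5.25% → €1.09
Hot pretzel €2.19: prepared food, buyer-exempt → 0% → €0.00
Rain jacket €44.28: clothing & footwear → 5.25% → €2.32
Breakfast burrito €7.00: prepared food, buyer-exempt → 0% → €0.00
Pair of jeans €83.67: clothing & footwear → 5.25% → €4.39
Cardigan €85.66: clothing & footwear → 5.25% → €4.50
Wool sweater €55.20: clothing & footwear → 5.25% → €2.90
Running shoes €123.95: clothing & footwear → 5.25% → €6.51
Total tax = €0.83 + €1.09 + €2.32 + €4.39 + €4.50 + €2.90 + €6.51 = €22.54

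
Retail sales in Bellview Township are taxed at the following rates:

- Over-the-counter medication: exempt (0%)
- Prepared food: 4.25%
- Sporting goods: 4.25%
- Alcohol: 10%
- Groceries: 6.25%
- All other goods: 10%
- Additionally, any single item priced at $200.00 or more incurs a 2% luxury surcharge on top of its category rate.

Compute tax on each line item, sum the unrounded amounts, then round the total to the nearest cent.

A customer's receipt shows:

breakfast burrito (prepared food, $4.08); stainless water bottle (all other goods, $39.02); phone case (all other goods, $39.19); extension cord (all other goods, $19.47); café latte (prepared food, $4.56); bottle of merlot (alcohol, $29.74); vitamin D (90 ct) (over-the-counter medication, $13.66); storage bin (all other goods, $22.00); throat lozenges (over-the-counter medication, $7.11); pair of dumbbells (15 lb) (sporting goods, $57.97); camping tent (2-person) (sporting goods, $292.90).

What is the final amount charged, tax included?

$565.78

Breakfast burrito $4.08: prepared food → 4.25% → $0.1734
Stainless water bottle $39.02: all other goods → 10% → $3.902
Phone case $39.19: all other goods → 10% → $3.919
Extension cord $19.47: all other goods → 10% → $1.947
Café latte $4.56: prepared food → 4.25% → $0.1938
Bottle of merlot $29.74: alcohol → 10% → $2.974
Vitamin D (90 ct) $13.66: over-the-counter medication → 0% → $0.00
Storage bin $22.00: all other goods → 10% → $2.20
Throat lozenges $7.11: over-the-counter medication → 0% → $0.00
Pair of dumbbells (15 lb) $57.97: sporting goods → 4.25% → $2.463725
Camping tent (2-person) $292.90: sporting goods → 4.25% + 2% surcharge = 6.25% → $18.30625
Subtotal = $529.70; unrounded tax = $36.079175 → $36.08; total due = $565.78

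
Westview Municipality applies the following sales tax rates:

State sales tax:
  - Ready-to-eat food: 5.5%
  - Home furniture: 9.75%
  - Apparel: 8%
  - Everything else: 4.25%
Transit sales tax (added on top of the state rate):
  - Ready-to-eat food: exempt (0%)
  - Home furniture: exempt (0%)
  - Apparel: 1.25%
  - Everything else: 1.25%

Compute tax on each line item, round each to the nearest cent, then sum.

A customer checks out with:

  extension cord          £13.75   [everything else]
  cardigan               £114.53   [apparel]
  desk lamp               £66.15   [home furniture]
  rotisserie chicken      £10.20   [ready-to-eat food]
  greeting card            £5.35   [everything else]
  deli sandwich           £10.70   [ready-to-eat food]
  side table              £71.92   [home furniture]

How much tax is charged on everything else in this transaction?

£1.05

Extension cord £13.75: everything else → 4.25% + 1.25% transit = 5.5% → £0.76
Greeting card £5.35: everything else → 4.25% + 1.25% transit = 5.5% → £0.29
Tax on everything else = £0.76 + £0.29 = £1.05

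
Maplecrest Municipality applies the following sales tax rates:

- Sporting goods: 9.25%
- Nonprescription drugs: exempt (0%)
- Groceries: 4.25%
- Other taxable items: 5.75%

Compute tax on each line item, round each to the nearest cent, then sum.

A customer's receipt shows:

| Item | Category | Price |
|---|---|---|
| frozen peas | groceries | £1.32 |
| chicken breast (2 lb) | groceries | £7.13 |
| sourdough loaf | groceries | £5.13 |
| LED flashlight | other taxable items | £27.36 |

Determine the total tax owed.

£2.15

Frozen peas £1.32: groceries → 4.25% → £0.06
Chicken breast (2 lb) £7.13: groceries → 4.25% → £0.30
Sourdough loaf £5.13: groceries → 4.25% → £0.22
LED flashlight £27.36: other taxable items → 5.75% → £1.57
Total tax = £0.06 + £0.30 + £0.22 + £1.57 = £2.15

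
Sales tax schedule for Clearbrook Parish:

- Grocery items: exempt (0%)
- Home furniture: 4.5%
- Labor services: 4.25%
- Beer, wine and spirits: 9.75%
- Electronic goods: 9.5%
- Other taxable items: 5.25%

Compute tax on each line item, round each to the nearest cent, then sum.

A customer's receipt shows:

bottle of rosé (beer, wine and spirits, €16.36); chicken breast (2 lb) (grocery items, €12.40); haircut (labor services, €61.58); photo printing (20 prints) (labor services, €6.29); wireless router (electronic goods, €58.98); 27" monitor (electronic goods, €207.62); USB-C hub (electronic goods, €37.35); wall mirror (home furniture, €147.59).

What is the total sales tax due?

Bottle of rosé €16.36: beer, wine and spirits → 9.75% → €1.60
Chicken breast (2 lb) €12.40: grocery items → 0% → €0.00
Haircut €61.58: labor services → 4.25% → €2.62
Photo printing (20 prints) €6.29: labor services → 4.25% → €0.27
Wireless router €58.98: electronic goods → 9.5% → €5.60
27" monitor €207.62: electronic goods → 9.5% → €19.72
USB-C hub €37.35: electronic goods → 9.5% → €3.55
Wall mirror €147.59: home furniture → 4.5% → €6.64
Total tax = €1.60 + €2.62 + €0.27 + €5.60 + €19.72 + €3.55 + €6.64 = €40.00

€40.00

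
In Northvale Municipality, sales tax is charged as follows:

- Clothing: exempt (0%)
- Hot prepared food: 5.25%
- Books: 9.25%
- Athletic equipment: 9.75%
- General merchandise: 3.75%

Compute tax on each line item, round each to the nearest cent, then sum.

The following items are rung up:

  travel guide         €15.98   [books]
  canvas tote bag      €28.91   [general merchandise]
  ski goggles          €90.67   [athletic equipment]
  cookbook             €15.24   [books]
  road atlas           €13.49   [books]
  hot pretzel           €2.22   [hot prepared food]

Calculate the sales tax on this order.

Travel guide €15.98: books → 9.25% → €1.48
Canvas tote bag €28.91: general merchandise → 3.75% → €1.08
Ski goggles €90.67: athletic equipment → 9.75% → €8.84
Cookbook €15.24: books → 9.25% → €1.41
Road atlas €13.49: books → 9.25% → €1.25
Hot pretzel €2.22: hot prepared food → 5.25% → €0.12
Total tax = €1.48 + €1.08 + €8.84 + €1.41 + €1.25 + €0.12 = €14.18

€14.18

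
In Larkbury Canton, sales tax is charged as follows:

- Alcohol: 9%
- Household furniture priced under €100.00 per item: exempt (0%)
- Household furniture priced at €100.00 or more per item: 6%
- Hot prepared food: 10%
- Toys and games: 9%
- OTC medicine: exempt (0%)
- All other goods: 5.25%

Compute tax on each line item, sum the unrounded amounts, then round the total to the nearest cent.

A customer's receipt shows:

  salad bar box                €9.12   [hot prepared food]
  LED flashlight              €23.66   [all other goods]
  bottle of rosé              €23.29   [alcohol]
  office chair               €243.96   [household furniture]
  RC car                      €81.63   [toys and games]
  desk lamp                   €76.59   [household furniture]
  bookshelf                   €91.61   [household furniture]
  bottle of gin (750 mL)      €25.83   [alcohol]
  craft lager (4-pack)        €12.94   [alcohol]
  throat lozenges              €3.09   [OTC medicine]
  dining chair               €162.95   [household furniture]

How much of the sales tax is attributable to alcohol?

Bottle of rosé €23.29: alcohol → 9% → €2.0961
Bottle of gin (750 mL) €25.83: alcohol → 9% → €2.3247
Craft lager (4-pack) €12.94: alcohol → 9% → €1.1646
Tax on alcohol: unrounded sum = €5.5854 → €5.59

€5.59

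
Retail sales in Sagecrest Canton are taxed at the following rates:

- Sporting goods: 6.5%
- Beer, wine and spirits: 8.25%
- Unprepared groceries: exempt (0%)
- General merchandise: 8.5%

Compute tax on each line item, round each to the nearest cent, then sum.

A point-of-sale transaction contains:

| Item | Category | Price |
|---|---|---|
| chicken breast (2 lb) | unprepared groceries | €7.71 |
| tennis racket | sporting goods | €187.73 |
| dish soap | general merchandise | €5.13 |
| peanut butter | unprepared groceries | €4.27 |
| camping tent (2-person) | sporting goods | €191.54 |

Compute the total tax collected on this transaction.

Chicken breast (2 lb) €7.71: unprepared groceries → 0% → €0.00
Tennis racket €187.73: sporting goods → 6.5% → €12.20
Dish soap €5.13: general merchandise → 8.5% → €0.44
Peanut butter €4.27: unprepared groceries → 0% → €0.00
Camping tent (2-person) €191.54: sporting goods → 6.5% → €12.45
Total tax = €12.20 + €0.44 + €12.45 = €25.09

€25.09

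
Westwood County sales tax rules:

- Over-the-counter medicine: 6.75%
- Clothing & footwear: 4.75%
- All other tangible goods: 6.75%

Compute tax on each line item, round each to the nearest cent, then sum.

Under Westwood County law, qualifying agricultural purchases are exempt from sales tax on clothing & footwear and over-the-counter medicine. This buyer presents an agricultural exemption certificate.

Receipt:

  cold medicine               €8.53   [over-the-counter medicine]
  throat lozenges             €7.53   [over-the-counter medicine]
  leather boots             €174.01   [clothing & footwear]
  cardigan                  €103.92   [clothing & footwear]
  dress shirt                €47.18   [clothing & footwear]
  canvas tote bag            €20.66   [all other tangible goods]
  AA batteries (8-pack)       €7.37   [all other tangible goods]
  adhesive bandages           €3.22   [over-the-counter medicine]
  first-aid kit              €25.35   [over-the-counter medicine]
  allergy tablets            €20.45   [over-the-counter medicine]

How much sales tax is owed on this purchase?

Cold medicine €8.53: over-the-counter medicine, buyer-exempt → 0% → €0.00
Throat lozenges €7.53: over-the-counter medicine, buyer-exempt → 0% → €0.00
Leather boots €174.01: clothing & footwear, buyer-exempt → 0% → €0.00
Cardigan €103.92: clothing & footwear, buyer-exempt → 0% → €0.00
Dress shirt €47.18: clothing & footwear, buyer-exempt → 0% → €0.00
Canvas tote bag €20.66: all other tangible goods → 6.75% → €1.39
AA batteries (8-pack) €7.37: all other tangible goods → 6.75% → €0.50
Adhesive bandages €3.22: over-the-counter medicine, buyer-exempt → 0% → €0.00
First-aid kit €25.35: over-the-counter medicine, buyer-exempt → 0% → €0.00
Allergy tablets €20.45: over-the-counter medicine, buyer-exempt → 0% → €0.00
Total tax = €1.39 + €0.50 = €1.89

€1.89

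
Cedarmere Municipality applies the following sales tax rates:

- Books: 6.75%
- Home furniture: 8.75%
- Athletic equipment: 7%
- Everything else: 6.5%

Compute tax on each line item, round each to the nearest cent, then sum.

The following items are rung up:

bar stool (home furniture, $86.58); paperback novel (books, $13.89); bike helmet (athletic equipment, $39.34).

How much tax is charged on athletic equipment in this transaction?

Bike helmet $39.34: athletic equipment → 7% → $2.75
Tax on athletic equipment = $2.75

$2.75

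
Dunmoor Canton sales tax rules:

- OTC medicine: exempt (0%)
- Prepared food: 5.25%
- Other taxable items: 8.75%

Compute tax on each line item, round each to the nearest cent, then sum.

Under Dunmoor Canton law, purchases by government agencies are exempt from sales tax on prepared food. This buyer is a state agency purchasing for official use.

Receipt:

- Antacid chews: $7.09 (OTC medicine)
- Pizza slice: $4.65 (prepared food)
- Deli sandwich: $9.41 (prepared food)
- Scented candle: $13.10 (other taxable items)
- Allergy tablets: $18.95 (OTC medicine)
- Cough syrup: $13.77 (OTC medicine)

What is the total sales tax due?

Antacid chews $7.09: OTC medicine → 0% → $0.00
Pizza slice $4.65: prepared food, buyer-exempt → 0% → $0.00
Deli sandwich $9.41: prepared food, buyer-exempt → 0% → $0.00
Scented candle $13.10: other taxable items → 8.75% → $1.15
Allergy tablets $18.95: OTC medicine → 0% → $0.00
Cough syrup $13.77: OTC medicine → 0% → $0.00
Total tax = $1.15

$1.15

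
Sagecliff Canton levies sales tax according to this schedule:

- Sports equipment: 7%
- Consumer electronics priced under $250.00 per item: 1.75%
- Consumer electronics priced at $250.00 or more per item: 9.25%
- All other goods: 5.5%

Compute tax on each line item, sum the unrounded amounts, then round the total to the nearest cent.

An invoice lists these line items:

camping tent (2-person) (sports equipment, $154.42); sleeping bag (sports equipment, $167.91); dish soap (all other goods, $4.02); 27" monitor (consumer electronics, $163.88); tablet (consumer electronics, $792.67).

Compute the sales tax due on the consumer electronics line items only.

$76.19

27" monitor $163.88: consumer electronics, under $250.00 → 1.75% → $2.8679
Tablet $792.67: consumer electronics, $250.00 or more → 9.25% → $73.321975
Tax on consumer electronics: unrounded sum = $76.189875 → $76.19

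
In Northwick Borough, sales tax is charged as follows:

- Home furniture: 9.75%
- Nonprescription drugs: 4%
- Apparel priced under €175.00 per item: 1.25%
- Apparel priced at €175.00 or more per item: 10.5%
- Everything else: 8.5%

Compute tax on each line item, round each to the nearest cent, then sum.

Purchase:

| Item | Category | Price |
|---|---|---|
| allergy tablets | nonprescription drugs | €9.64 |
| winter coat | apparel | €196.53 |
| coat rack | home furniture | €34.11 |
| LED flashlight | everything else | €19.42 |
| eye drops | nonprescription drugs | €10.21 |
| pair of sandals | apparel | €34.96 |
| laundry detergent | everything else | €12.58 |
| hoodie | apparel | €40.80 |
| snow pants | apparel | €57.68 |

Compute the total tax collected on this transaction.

Allergy tablets €9.64: nonprescription drugs → 4% → €0.39
Winter coat €196.53: apparel, €175.00 or more → 10.5% → €20.64
Coat rack €34.11: home furniture → 9.75% → €3.33
LED flashlight €19.42: everything else → 8.5% → €1.65
Eye drops €10.21: nonprescription drugs → 4% → €0.41
Pair of sandals €34.96: apparel, under €175.00 → 1.25% → €0.44
Laundry detergent €12.58: everything else → 8.5% → €1.07
Hoodie €40.80: apparel, under €175.00 → 1.25% → €0.51
Snow pants €57.68: apparel, under €175.00 → 1.25% → €0.72
Total tax = €0.39 + €20.64 + €3.33 + €1.65 + €0.41 + €0.44 + €1.07 + €0.51 + €0.72 = €29.16

€29.16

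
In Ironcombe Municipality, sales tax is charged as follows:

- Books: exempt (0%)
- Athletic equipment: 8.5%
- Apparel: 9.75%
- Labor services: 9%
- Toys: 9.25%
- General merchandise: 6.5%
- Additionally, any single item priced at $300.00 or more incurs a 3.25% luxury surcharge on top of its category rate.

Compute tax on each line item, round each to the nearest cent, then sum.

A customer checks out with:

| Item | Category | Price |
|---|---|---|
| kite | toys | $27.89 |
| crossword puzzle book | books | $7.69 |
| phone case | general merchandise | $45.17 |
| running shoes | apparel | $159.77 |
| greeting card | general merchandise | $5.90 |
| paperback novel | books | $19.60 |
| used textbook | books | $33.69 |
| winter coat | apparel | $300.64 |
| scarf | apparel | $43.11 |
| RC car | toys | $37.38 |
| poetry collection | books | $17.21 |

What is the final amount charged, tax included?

$766.27

Kite $27.89: toys → 9.25% → $2.58
Crossword puzzle book $7.69: books → 0% → $0.00
Phone case $45.17: general merchandise → 6.5% → $2.94
Running shoes $159.77: apparel → 9.75% → $15.58
Greeting card $5.90: general merchandise → 6.5% → $0.38
Paperback novel $19.60: books → 0% → $0.00
Used textbook $33.69: books → 0% → $0.00
Winter coat $300.64: apparel → 9.75% + 3.25% surcharge = 13% → $39.08
Scarf $43.11: apparel → 9.75% → $4.20
RC car $37.38: toys → 9.25% → $3.46
Poetry collection $17.21: books → 0% → $0.00
Subtotal = $698.05; tax = $68.22; total due = $766.27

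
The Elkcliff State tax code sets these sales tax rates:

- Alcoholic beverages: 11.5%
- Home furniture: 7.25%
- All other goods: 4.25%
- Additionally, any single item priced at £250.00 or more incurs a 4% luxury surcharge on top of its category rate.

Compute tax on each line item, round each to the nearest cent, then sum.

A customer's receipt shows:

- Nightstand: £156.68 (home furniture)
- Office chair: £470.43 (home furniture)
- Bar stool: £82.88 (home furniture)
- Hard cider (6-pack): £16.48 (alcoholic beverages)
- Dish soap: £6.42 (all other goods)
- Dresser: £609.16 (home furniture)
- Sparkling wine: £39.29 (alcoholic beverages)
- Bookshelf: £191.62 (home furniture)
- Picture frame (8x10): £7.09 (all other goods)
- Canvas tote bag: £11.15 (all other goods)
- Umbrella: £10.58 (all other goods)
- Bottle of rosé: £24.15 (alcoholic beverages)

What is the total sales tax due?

£163.40

Nightstand £156.68: home furniture → 7.25% → £11.36
Office chair £470.43: home furniture → 7.25% + 4% surcharge = 11.25% → £52.92
Bar stool £82.88: home furniture → 7.25% → £6.01
Hard cider (6-pack) £16.48: alcoholic beverages → 11.5% → £1.90
Dish soap £6.42: all other goods → 4.25% → £0.27
Dresser £609.16: home furniture → 7.25% + 4% surcharge = 11.25% → £68.53
Sparkling wine £39.29: alcoholic beverages → 11.5% → £4.52
Bookshelf £191.62: home furniture → 7.25% → £13.89
Picture frame (8x10) £7.09: all other goods → 4.25% → £0.30
Canvas tote bag £11.15: all other goods → 4.25% → £0.47
Umbrella £10.58: all other goods → 4.25% → £0.45
Bottle of rosé £24.15: alcoholic beverages → 11.5% → £2.78
Total tax = £11.36 + £52.92 + £6.01 + £1.90 + £0.27 + £68.53 + £4.52 + £13.89 + £0.30 + £0.47 + £0.45 + £2.78 = £163.40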